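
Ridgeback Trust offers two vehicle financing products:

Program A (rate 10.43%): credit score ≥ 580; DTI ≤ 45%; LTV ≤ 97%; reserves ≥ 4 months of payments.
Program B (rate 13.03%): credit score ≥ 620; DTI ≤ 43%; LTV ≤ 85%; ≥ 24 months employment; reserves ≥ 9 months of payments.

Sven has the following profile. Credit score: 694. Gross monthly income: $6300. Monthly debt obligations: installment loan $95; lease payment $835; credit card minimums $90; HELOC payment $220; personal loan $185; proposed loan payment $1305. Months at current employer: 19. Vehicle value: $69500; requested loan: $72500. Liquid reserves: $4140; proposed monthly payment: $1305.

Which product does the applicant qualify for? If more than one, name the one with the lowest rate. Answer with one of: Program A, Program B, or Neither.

Neither

Total debts = (95 + 835 + 90 + 220 + 185 + 1,305) = 2,730; DTI = 2,730/6,300 = 43.3%.
LTV = 72,500/69,500 = 104.3%.
Reserves = 4,140/1,305 = 3.2 months.
Program A: score 694 ≥ 580; DTI 43.3% ≤ 45%; LTV 104.3% > 97%; reserves 3.2 < 4 mo → does not qualify.
Program B: score 694 ≥ 620; DTI 43.3% > 43%; LTV 104.3% > 85%; employment 19 < 24 mo; reserves 3.2 < 9 mo → does not qualify.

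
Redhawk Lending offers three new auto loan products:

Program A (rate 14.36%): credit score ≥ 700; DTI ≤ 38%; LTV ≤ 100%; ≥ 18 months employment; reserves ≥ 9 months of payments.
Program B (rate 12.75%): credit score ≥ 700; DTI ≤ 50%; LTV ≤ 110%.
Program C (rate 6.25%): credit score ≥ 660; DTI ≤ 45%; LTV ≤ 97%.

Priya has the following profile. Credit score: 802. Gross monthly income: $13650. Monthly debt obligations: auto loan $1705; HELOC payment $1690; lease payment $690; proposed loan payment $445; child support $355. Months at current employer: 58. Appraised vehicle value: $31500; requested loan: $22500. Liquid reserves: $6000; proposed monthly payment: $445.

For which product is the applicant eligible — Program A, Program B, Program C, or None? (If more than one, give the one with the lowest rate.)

Program C

Total debts = (1,705 + 1,690 + 690 + 445 + 355) = 4,885; DTI = 4,885/13,650 = 35.8%.
LTV = 22,500/31,500 = 71.4%.
Reserves = 6,000/445 = 13.5 months.
Program A: score 802 ≥ 700; DTI 35.8% ≤ 38%; LTV 71.4% ≤ 100%; employment 58 ≥ 18 mo; reserves 13.5 ≥ 9 mo → qualifies.
Program B: score 802 ≥ 700; DTI 35.8% ≤ 50%; LTV 71.4% ≤ 110% → qualifies.
Program C: score 802 ≥ 660; DTI 35.8% ≤ 45%; LTV 71.4% ≤ 97% → qualifies.
Qualifying: Program A, Program B, Program C. Lowest rate is 6.25% → Program C.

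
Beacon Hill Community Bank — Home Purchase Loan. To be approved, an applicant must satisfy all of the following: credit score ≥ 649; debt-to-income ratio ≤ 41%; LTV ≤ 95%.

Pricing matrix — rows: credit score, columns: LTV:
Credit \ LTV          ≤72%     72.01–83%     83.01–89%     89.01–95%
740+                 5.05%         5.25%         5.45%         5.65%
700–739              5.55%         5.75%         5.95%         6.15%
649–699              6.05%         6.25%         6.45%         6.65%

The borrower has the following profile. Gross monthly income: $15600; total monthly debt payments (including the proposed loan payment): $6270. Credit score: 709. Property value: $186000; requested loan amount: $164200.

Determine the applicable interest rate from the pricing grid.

Credit score 709 ≥ 649; DTI: 6,270 ÷ 15,600 = 40.2%, within the 41% cap
Loan-to-value = 164,200/186,000 = 88.3% — pass (95% max)
Credit 709 → row 700–739; LTV 88.3% → column 83.01–89%. Grid cell → 5.95%.

5.95%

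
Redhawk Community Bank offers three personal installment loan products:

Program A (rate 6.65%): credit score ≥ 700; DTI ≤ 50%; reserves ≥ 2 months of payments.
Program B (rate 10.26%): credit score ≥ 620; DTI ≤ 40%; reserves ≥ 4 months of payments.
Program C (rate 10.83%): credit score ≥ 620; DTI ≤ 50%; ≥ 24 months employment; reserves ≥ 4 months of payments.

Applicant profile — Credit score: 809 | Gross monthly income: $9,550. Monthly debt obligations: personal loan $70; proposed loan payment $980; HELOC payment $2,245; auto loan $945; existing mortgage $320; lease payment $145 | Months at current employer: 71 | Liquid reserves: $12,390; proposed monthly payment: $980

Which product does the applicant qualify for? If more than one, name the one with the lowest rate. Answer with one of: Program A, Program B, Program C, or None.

Program A

Total debts = (70 + 980 + 2,245 + 945 + 320 + 145) = 4,705; DTI = 4,705/9,550 = 49.3%.
Reserves = 12,390/980 = 12.6 months.
Program A: score 809 ≥ 700; DTI 49.3% ≤ 50%; reserves 12.6 ≥ 2 mo → qualifies.
Program B: score 809 ≥ 620; DTI 49.3% > 40%; reserves 12.6 ≥ 4 mo → does not qualify.
Program C: score 809 ≥ 620; DTI 49.3% ≤ 50%; employment 71 ≥ 24 mo; reserves 12.6 ≥ 4 mo → qualifies.
Qualifying: Program A, Program C. Lowest rate is 6.65% → Program A.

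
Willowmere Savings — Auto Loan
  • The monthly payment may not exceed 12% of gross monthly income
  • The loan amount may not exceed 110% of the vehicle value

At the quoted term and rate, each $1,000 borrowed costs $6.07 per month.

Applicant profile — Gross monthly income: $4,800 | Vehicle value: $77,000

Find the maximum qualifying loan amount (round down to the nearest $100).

$84,700

Payment cap: 12% × $4,800 = $576/month.
At $6.07 per $1,000, that supports 576/6.07 × 1,000 ≈ $94,892 → $94,800.
LTV cap: 110% × $77,000 = $84,700 → $84,700.
Binding constraint: loan-to-value.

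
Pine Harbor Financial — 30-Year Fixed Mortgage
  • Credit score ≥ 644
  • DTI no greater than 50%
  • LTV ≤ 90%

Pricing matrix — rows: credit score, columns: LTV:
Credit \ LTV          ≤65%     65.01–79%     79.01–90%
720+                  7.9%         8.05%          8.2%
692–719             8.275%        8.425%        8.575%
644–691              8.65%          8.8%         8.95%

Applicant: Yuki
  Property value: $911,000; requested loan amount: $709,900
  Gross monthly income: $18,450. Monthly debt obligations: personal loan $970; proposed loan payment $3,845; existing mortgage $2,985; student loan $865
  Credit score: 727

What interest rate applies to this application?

8.05%

Credit score 727 ≥ 644; Total monthly debts = (970 + 3,845 + 2,985 + 865) = 8,665. Debt-to-income = 8,665/18,450 = 47% — meets 50% limit
LTV = 709,900/911,000 = 77.9% ≤ 90%
Row: 727 falls in 720+. Column: 77.9% falls in 65.01–79%. Rate = 8.05%.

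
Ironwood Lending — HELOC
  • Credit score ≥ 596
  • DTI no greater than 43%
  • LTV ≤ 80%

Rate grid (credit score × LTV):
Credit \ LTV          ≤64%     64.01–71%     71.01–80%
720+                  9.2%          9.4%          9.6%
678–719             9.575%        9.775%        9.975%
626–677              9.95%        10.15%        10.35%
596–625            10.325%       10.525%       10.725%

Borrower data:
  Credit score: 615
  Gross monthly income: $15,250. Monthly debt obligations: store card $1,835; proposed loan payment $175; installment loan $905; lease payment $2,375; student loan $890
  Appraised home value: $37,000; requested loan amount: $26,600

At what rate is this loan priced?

Credit score 615 ≥ 596; Total monthly debts = (1,835 + 175 + 905 + 2,375 + 890) = 6,180. DTI: 6,180 ÷ 15,250 = 40.5%, within the 43% cap
Loan-to-value = 26,600/37,000 = 71.9% — pass (80% max)
Credit 615 → row 596–625; LTV 71.9% → column 71.01–80%. Grid cell → 10.725%.

10.725%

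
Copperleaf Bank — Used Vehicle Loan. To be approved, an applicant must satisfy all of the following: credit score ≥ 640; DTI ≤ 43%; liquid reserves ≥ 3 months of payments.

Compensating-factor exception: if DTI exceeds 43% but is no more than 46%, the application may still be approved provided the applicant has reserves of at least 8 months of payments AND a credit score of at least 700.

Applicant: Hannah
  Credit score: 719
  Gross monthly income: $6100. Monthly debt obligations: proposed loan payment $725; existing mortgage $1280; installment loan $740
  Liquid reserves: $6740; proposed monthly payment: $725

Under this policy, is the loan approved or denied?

Approved

Credit score 719 ≥ 640 (meets base)
Total debts = (725 + 1,280 + 740) = 2,745. DTI = 2,745/6,100 = 45% > 43% — standard DTI limit exceeded.
Liquid reserves cover 6,740/725 = 9.3 months — ≥ 3 required
45% falls in the override range (43%–46%), so the compensating-factor test applies.
Override check — reserves: 9.3 mo (ok); score: 719 (ok).
Both compensating conditions met → exception applies.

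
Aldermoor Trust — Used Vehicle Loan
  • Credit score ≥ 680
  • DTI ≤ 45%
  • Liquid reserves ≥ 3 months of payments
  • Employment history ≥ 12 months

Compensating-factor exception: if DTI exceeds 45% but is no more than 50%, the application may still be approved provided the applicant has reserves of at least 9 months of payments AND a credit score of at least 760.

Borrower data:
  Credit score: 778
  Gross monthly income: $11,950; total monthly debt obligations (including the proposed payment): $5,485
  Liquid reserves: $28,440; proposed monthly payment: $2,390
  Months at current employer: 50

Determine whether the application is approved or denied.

Credit score 778 ≥ 680 (meets base)
DTI: 5,485 ÷ 11,950 = 45.9%, over the 45% base limit.
Reserves: 28,440 ÷ 2,390 = 11.9 months (meets 3-month minimum)
Employment 50 ≥ 12 months
DTI 45.9% is within the 45%–50% exception band; checking compensating factors.
Reserves 11.9 ≥ 9 months; credit score 778 ≥ 760.
Both override conditions satisfied; DTI exception granted.

Approved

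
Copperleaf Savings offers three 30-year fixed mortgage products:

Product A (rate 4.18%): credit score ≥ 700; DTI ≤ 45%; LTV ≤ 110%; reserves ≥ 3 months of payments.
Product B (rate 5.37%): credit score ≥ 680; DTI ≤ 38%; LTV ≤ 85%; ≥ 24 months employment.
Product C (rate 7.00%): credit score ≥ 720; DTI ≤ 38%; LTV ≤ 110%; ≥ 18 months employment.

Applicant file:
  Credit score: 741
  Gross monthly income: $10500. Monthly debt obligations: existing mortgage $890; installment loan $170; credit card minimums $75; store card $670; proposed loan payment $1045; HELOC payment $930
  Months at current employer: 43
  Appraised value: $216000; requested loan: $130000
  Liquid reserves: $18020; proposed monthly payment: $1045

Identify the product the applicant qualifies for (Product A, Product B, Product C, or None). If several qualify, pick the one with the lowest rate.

Total debts = (890 + 170 + 75 + 670 + 1,045 + 930) = 3,780; DTI = 3,780/10,500 = 36%.
LTV = 130,000/216,000 = 60.2%.
Reserves = 18,020/1,045 = 17.2 months.
Product A: score 741 ≥ 700; DTI 36% ≤ 45%; LTV 60.2% ≤ 110%; reserves 17.2 ≥ 3 mo → qualifies.
Product B: score 741 ≥ 680; DTI 36% ≤ 38%; LTV 60.2% ≤ 85%; employment 43 ≥ 24 mo → qualifies.
Product C: score 741 ≥ 720; DTI 36% ≤ 38%; LTV 60.2% ≤ 110%; employment 43 ≥ 18 mo → qualifies.
Qualifying: Product A, Product B, Product C. Lowest rate is 4.18% → Product A.

Product A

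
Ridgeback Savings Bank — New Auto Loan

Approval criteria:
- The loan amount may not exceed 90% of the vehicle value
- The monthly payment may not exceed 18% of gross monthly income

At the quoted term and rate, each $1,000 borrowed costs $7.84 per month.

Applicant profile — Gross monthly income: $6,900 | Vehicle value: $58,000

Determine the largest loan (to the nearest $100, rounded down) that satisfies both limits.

Payment cap: 18% × $6,900 = $1,242/month.
At $7.84 per $1,000, that supports 1,242/7.84 × 1,000 ≈ $158,418 → $158,400.
LTV cap: 90% × $58,000 = $52,200 → $52,200.
Binding constraint: loan-to-value.

$52,200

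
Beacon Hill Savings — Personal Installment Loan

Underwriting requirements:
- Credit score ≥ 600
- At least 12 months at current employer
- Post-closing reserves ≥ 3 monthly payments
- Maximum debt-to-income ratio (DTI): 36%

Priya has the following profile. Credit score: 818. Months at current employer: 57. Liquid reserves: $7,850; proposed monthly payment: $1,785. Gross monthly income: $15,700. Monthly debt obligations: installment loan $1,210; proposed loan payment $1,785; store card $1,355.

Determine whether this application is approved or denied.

Approved

Credit score 818 ≥ 600 (meets)
Employment 57 ≥ 12 months
Reserves = 7,850/1,785 = 4.4 months ≥ 3
Total monthly debts = (1,210 + 1,785 + 1,355) = 4,350. Debt-to-income = 4,350/15,700 = 27.7% — meets 36% limit
All criteria satisfied.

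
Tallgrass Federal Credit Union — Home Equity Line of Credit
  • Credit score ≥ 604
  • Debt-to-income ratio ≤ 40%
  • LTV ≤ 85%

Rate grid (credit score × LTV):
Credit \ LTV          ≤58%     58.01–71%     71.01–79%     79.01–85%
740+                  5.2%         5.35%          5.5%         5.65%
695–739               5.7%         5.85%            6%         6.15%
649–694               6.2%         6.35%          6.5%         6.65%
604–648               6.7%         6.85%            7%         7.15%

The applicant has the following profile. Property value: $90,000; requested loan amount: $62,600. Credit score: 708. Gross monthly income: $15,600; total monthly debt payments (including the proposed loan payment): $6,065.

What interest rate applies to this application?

Credit score 708 ≥ 604; Debt-to-income = 6,065/15,600 = 38.9% — meets 40% limit
LTV = 62,600/90,000 = 69.6% ≤ 85%
Score 708 is in the 695–739 band; LTV 69.6% is in the 58.01–71% band → 5.85%.

5.85%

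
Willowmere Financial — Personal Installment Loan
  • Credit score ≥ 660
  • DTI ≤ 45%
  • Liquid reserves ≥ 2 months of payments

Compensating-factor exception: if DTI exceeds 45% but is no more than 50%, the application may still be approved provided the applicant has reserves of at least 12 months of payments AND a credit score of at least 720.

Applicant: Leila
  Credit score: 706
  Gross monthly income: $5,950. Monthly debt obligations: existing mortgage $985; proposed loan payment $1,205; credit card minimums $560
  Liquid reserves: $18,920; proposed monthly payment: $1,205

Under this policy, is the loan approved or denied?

Credit score 706 ≥ 660 (meets base)
Total debts = (985 + 1,205 + 560) = 2,750. DTI: 2,750 ÷ 5,950 = 46.2%, over the 45% base limit.
Liquid reserves cover 18,920/1,205 = 15.7 months — ≥ 2 required
46.2% falls in the override range (45%–50%), so the compensating-factor test applies.
Reserves 15.7 ≥ 12 months; credit score 706 < 720.
Compensating-factor requirement not fully met.

Denied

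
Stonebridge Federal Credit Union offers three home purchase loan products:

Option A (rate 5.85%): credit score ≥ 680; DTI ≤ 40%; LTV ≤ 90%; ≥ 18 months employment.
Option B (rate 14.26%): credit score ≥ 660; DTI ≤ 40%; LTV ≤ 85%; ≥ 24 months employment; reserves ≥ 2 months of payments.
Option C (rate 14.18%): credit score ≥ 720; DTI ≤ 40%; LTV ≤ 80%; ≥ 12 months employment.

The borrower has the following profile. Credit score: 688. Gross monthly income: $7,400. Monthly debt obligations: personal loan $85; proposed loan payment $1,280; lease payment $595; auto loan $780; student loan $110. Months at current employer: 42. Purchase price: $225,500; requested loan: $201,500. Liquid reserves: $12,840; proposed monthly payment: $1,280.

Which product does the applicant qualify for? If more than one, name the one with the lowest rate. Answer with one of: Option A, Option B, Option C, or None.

Option A

Total debts = (85 + 1,280 + 595 + 780 + 110) = 2,850; DTI = 2,850/7,400 = 38.5%.
LTV = 201,500/225,500 = 89.4%.
Reserves = 12,840/1,280 = 10.0 months.
Option A: score 688 ≥ 680; DTI 38.5% ≤ 40%; LTV 89.4% ≤ 90%; employment 42 ≥ 18 mo → qualifies.
Option B: score 688 ≥ 660; DTI 38.5% ≤ 40%; LTV 89.4% > 85%; employment 42 ≥ 24 mo; reserves 10.0 ≥ 2 mo → does not qualify.
Option C: score 688 < 720; DTI 38.5% ≤ 40%; LTV 89.4% > 80%; employment 42 ≥ 12 mo → does not qualify.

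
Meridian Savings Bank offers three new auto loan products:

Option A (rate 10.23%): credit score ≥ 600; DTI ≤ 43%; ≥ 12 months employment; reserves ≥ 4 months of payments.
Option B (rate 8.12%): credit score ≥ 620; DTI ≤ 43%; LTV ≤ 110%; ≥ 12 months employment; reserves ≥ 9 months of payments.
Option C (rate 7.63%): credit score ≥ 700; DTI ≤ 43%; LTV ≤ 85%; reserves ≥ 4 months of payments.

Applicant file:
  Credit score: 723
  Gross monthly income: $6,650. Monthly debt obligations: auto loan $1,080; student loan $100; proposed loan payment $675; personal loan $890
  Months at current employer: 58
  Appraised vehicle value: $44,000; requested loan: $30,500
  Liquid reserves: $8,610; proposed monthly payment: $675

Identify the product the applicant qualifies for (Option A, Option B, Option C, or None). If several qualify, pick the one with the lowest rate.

Option C

Total debts = (1,080 + 100 + 675 + 890) = 2,745; DTI = 2,745/6,650 = 41.3%.
LTV = 30,500/44,000 = 69.3%.
Reserves = 8,610/675 = 12.8 months.
Option A: score 723 ≥ 600; DTI 41.3% ≤ 43%; employment 58 ≥ 12 mo; reserves 12.8 ≥ 4 mo → qualifies.
Option B: score 723 ≥ 620; DTI 41.3% ≤ 43%; LTV 69.3% ≤ 110%; employment 58 ≥ 12 mo; reserves 12.8 ≥ 9 mo → qualifies.
Option C: score 723 ≥ 700; DTI 41.3% ≤ 43%; LTV 69.3% ≤ 85%; reserves 12.8 ≥ 4 mo → qualifies.
Qualifying: Option A, Option B, Option C. Lowest rate is 7.63% → Option C.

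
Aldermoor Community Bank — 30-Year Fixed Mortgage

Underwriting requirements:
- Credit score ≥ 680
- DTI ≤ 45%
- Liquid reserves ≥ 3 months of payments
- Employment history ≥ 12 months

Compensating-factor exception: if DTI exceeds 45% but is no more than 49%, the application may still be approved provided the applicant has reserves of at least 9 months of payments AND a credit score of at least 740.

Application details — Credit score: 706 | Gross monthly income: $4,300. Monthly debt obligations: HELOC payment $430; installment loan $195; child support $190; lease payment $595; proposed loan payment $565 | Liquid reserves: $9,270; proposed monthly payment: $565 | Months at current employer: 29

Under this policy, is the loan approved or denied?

Credit score 706 ≥ 680 (meets base)
Total debts = (430 + 195 + 190 + 595 + 565) = 1,975. DTI: 1,975 ÷ 4,300 = 45.9%, over the 45% base limit.
Liquid reserves cover 9,270/565 = 16.4 months — ≥ 3 required
Employment 29 ≥ 12 months
DTI 45.9% is within the 45%–49% exception band; checking compensating factors.
Override check — reserves: 16.4 mo (ok); score: 706 (below 740).
Override conditions not both satisfied; exception does not apply.

Denied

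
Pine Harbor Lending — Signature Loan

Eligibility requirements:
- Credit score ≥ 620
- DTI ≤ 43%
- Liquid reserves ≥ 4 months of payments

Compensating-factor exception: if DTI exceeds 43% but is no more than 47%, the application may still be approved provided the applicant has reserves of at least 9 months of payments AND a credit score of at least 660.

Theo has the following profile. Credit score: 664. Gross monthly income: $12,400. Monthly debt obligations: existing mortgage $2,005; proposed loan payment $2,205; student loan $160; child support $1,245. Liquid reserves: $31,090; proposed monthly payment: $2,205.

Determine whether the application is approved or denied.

Approved

Credit score 664 ≥ 620 (meets base)
Total debts = (2,005 + 2,205 + 160 + 1,245) = 5,615. DTI = 5,615/12,400 = 45.3% > 43% — standard DTI limit exceeded.
Reserves: 31,090 ÷ 2,205 = 14.1 months (meets 4-month minimum)
45.3% falls in the override range (43%–47%), so the compensating-factor test applies.
Reserves 14.1 ≥ 9 months; credit score 664 ≥ 660.
Both override conditions satisfied; DTI exception granted.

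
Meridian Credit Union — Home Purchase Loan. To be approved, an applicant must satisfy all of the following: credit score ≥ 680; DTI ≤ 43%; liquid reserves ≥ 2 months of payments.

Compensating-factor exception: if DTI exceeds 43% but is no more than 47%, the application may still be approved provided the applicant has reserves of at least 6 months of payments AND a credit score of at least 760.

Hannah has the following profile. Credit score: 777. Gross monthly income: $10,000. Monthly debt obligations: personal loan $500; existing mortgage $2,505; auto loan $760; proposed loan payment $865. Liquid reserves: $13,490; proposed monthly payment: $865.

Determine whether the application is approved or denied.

Credit score 777 ≥ 680 (meets base)
Total debts = (500 + 2,505 + 760 + 865) = 4,630. DTI: 4,630 ÷ 10,000 = 46.3%, over the 43% base limit.
Reserves = 13,490/865 = 15.6 months ≥ 2
DTI 46.3% is within the 43%–47% exception band; checking compensating factors.
Reserves 15.6 ≥ 6 months; credit score 777 ≥ 760.
Both compensating conditions met → exception applies.

Approved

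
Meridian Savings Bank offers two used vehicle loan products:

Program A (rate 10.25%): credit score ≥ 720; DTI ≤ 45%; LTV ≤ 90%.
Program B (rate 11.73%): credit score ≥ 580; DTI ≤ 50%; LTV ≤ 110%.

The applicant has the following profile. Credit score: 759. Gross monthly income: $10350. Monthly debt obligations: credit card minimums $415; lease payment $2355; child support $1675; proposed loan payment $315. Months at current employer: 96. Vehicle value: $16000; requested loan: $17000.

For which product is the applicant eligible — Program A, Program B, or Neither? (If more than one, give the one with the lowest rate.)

Program B

Total debts = (415 + 2,355 + 1,675 + 315) = 4,760; DTI = 4,760/10,350 = 46%.
LTV = 17,000/16,000 = 106.2%.
Program A: score 759 ≥ 720; DTI 46% > 45%; LTV 106.2% > 90% → does not qualify.
Program B: score 759 ≥ 580; DTI 46% ≤ 50%; LTV 106.2% ≤ 110% → qualifies.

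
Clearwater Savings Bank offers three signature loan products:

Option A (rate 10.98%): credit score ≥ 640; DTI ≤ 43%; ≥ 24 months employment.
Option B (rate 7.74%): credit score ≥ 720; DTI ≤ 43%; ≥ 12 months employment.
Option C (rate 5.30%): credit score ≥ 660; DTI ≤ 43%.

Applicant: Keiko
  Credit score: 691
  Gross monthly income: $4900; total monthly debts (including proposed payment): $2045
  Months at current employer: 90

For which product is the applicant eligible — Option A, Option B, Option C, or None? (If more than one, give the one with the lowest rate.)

Option C

DTI = 2,045/4,900 = 41.7%.
Option A: score 691 ≥ 640; DTI 41.7% ≤ 43%; employment 90 ≥ 24 mo → qualifies.
Option B: score 691 < 720; DTI 41.7% ≤ 43%; employment 90 ≥ 12 mo → does not qualify.
Option C: score 691 ≥ 660; DTI 41.7% ≤ 43% → qualifies.
Qualifying: Option A, Option C. Lowest rate is 5.30% → Option C.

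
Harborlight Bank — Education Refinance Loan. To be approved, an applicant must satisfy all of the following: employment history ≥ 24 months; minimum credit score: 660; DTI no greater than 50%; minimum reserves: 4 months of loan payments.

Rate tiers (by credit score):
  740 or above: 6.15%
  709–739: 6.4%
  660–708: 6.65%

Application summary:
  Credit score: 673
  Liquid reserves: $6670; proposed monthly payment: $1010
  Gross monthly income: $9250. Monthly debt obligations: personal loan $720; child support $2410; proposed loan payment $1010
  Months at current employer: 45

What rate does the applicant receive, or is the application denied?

Approved at 6.65%

Credit score 673 ≥ 660 (meets minimum)
Total monthly debts = (720 + 2,410 + 1,010) = 4,140. DTI: 4,140 ÷ 9,250 = 44.8%, within the 50% cap
Liquid reserves cover 6,670/1,010 = 6.6 months — ≥ 4 required
Employment 45 ≥ 24 months
All requirements met. Score 673 falls in the 660–708 tier → 6.65%.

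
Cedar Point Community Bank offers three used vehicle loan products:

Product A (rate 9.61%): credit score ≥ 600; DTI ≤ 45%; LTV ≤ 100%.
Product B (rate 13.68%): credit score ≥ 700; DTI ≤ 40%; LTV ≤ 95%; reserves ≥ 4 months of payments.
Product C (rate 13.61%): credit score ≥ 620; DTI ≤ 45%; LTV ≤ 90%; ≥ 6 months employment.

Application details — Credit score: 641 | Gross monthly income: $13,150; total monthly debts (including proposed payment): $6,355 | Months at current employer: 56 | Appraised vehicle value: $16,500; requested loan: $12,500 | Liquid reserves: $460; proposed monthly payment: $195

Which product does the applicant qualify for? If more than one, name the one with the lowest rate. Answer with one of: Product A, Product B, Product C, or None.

DTI = 6,355/13,150 = 48.3%.
LTV = 12,500/16,500 = 75.8%.
Reserves = 460/195 = 2.4 months.
Product A: score 641 ≥ 600; DTI 48.3% > 45%; LTV 75.8% ≤ 100% → does not qualify.
Product B: score 641 < 700; DTI 48.3% > 40%; LTV 75.8% ≤ 95%; reserves 2.4 < 4 mo → does not qualify.
Product C: score 641 ≥ 620; DTI 48.3% > 45%; LTV 75.8% ≤ 90%; employment 56 ≥ 6 mo → does not qualify.

None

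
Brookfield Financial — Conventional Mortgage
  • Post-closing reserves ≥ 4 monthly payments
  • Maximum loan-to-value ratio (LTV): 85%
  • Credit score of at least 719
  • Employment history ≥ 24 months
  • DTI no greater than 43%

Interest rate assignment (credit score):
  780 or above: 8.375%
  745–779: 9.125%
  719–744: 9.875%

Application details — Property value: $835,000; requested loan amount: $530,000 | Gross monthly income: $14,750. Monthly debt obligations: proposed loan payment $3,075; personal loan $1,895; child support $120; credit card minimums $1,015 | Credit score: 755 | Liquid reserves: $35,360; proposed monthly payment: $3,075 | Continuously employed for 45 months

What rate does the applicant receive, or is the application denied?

Approved at 9.125%

Credit score 755 ≥ 719 (meets minimum)
Employment 45 ≥ 24 months
LTV = 530,000/835,000 = 63.5% ≤ 85%
Total monthly debts = (3,075 + 1,895 + 120 + 1,015) = 6,105. DTI = 6,105/14,750 = 41.4% ≤ 43%
Reserves = 35,360/3,075 = 11.5 months ≥ 4
All requirements met. Score 755 falls in the 745–779 tier → 9.125%.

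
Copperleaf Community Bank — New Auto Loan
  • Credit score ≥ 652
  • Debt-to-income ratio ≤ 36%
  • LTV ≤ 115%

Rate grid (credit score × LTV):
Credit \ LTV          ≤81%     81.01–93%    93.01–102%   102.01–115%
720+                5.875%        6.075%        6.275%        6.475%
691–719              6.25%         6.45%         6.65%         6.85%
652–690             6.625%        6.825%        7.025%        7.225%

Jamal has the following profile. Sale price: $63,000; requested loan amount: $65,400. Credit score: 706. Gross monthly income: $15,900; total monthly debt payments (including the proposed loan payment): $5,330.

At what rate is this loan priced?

6.85%

Credit score 706 ≥ 652; Debt-to-income = 5,330/15,900 = 33.5% — meets 36% limit
Loan-to-value = 65,400/63,000 = 103.8% — pass (115% max)
Credit 706 → row 691–719; LTV 103.8% → column 102.01–115%. Grid cell → 6.85%.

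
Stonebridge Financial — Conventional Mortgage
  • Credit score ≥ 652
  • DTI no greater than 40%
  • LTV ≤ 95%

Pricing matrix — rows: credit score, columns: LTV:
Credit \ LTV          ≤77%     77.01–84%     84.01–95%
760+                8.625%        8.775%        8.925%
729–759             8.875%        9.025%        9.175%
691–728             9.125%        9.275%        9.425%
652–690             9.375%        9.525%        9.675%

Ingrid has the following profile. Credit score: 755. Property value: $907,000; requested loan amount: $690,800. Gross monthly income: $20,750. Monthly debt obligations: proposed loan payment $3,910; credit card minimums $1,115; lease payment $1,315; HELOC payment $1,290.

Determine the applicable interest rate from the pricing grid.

8.875%

Credit score 755 ≥ 652; Total monthly debts = (3,910 + 1,115 + 1,315 + 1,290) = 7,630. DTI: 7,630 ÷ 20,750 = 36.8%, within the 40% cap
LTV = 690,800/907,000 = 76.2% ≤ 95%
Score 755 is in the 729–759 band; LTV 76.2% is in the ≤77% band → 8.875%.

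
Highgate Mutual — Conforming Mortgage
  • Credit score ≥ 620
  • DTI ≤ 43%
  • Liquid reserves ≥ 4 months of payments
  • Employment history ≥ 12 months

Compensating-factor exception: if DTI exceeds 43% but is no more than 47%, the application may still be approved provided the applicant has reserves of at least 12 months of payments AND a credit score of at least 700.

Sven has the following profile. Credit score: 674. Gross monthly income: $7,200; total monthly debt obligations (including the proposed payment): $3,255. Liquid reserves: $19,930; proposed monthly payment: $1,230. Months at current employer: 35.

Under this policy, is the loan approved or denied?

Credit score 674 ≥ 620 (meets base)
DTI: 3,255 ÷ 7,200 = 45.2%, over the 43% base limit.
Liquid reserves cover 19,930/1,230 = 16.2 months — ≥ 4 required
Employment 35 ≥ 12 months
DTI 45.2% is within the 43%–47% exception band; checking compensating factors.
Reserves 16.2 ≥ 12 months; credit score 674 < 700.
Compensating-factor requirement not fully met.

Denied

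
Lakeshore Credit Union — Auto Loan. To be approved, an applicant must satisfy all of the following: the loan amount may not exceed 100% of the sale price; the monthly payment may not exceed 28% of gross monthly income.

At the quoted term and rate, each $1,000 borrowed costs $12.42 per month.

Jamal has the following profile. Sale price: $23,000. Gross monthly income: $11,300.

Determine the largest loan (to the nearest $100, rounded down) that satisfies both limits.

Payment cap: 28% × $11,300 = $3,164/month.
At $12.42 per $1,000, that supports 3,164/12.42 × 1,000 ≈ $254,750 → $254,700.
LTV cap: 100% × $23,000 = $23,000 → $23,000.
Binding constraint: loan-to-value.

$23,000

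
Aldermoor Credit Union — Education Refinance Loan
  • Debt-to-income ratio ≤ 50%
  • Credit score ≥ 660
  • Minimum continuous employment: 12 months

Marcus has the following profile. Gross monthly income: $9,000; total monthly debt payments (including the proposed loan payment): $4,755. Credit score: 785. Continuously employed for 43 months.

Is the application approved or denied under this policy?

Denied

DTI = 4,755/9,000 = 52.8% > 50%
Credit score 785 ≥ 660 (meets)
Employment 43 ≥ 12 months
Fails on DTI.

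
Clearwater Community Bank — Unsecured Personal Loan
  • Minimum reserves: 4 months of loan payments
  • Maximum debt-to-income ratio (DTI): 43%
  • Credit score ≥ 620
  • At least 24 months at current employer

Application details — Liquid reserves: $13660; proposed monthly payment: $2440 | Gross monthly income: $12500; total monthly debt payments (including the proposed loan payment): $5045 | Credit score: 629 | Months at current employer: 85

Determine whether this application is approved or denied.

Approved

Reserves = 13,660/2,440 = 5.6 months ≥ 4
DTI: 5,045 ÷ 12,500 = 40.4%, within the 43% cap
Credit score 629 ≥ 620 (meets)
Employment 85 ≥ 24 months
All criteria satisfied.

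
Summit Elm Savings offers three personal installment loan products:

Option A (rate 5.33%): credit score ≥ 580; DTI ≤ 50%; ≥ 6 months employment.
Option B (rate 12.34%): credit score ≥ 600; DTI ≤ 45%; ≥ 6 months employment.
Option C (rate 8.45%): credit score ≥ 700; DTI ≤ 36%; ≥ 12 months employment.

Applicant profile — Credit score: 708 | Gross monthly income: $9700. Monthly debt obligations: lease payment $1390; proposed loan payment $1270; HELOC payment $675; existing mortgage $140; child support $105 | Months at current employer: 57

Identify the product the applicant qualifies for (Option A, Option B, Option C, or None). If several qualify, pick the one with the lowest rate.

Total debts = (1,390 + 1,270 + 675 + 140 + 105) = 3,580; DTI = 3,580/9,700 = 36.9%.
Option A: score 708 ≥ 580; DTI 36.9% ≤ 50%; employment 57 ≥ 6 mo → qualifies.
Option B: score 708 ≥ 600; DTI 36.9% ≤ 45%; employment 57 ≥ 6 mo → qualifies.
Option C: score 708 ≥ 700; DTI 36.9% > 36%; employment 57 ≥ 12 mo → does not qualify.
Qualifying: Option A, Option B. Lowest rate is 5.33% → Option A.

Option A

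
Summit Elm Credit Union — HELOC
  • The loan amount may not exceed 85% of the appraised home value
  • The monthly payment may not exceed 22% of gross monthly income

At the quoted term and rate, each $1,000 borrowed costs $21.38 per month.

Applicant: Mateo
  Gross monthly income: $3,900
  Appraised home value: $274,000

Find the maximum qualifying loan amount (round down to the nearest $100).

Payment cap: 22% × $3,900 = $858/month.
At $21.38 per $1,000, that supports 858/21.38 × 1,000 ≈ $40,130 → $40,100.
LTV cap: 85% × $274,000 = $232,900 → $232,900.
Binding constraint: payment-to-income.

$40,100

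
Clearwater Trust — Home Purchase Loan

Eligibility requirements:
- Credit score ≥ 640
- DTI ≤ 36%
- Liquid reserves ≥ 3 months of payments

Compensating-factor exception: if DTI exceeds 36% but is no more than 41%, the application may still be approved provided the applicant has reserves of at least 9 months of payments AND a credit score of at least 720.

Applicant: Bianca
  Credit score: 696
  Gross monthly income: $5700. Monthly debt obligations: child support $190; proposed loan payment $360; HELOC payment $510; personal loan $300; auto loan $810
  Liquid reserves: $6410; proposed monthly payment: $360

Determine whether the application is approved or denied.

Credit score 696 ≥ 640 (meets base)
Total debts = (190 + 360 + 510 + 300 + 810) = 2,170. DTI = 2,170/5,700 = 38.1% > 36% — standard DTI limit exceeded.
Reserves: 6,410 ÷ 360 = 17.8 months (meets 3-month minimum)
DTI 38.1% is within the 36%–41% exception band; checking compensating factors.
Reserves 17.8 ≥ 9 months; credit score 696 < 720.
Override conditions not both satisfied; exception does not apply.

Denied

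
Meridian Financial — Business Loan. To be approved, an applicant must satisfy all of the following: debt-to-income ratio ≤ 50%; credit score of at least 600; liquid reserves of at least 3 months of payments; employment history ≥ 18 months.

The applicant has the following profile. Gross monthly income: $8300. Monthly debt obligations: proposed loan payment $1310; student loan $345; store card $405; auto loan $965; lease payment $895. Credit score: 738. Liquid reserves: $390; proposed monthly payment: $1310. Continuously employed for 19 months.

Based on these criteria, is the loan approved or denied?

Total monthly debts = (1,310 + 345 + 405 + 965 + 895) = 3,920. Debt-to-income = 3,920/8,300 = 47.2% — meets 50% limit
Credit score 738 ≥ 600 (meets)
Liquid reserves cover 390/1,310 = 0.3 months — < 3 required
Employment 19 ≥ 18 months
Fails on reserves.

Denied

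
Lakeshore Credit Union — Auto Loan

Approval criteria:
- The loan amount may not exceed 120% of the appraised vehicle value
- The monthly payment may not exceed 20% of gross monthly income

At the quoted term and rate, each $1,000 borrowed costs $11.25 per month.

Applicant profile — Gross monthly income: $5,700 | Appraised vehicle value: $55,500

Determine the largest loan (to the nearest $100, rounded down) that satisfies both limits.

Payment cap: 20% × $5,700 = $1,140/month.
At $11.25 per $1,000, that supports 1,140/11.25 × 1,000 ≈ $101,333 → $101,300.
LTV cap: 120% × $55,500 = $66,600 → $66,600.
Binding constraint: loan-to-value.

$66,600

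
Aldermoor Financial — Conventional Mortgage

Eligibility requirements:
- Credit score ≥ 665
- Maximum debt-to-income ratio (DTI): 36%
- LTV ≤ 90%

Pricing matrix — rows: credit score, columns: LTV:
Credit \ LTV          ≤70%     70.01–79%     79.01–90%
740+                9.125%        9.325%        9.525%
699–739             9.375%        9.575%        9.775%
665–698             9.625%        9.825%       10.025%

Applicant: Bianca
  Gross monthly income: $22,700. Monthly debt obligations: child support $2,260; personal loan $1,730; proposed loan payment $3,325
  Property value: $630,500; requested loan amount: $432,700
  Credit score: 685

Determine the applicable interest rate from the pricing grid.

Credit score 685 ≥ 665; Total monthly debts = (2,260 + 1,730 + 3,325) = 7,315. DTI = 7,315/22,700 = 32.2% ≤ 36%
Loan-to-value = 432,700/630,500 = 68.6% — pass (90% max)
Score 685 is in the 665–698 band; LTV 68.6% is in the ≤70% band → 9.625%.

9.625%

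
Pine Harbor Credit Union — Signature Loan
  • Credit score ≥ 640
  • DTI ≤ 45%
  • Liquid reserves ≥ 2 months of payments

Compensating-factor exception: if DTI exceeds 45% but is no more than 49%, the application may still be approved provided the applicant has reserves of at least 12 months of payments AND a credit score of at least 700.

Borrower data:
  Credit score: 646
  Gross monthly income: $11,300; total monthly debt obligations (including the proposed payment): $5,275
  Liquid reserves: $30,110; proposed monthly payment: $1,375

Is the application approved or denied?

Credit score 646 ≥ 640 (meets base)
DTI = 5,275/11,300 = 46.7% > 45% — standard DTI limit exceeded.
Liquid reserves cover 30,110/1,375 = 21.9 months — ≥ 2 required
DTI 46.7% is within the 45%–49% exception band; checking compensating factors.
Reserves 21.9 ≥ 12 months; credit score 646 < 700.
Compensating-factor requirement not fully met.

Denied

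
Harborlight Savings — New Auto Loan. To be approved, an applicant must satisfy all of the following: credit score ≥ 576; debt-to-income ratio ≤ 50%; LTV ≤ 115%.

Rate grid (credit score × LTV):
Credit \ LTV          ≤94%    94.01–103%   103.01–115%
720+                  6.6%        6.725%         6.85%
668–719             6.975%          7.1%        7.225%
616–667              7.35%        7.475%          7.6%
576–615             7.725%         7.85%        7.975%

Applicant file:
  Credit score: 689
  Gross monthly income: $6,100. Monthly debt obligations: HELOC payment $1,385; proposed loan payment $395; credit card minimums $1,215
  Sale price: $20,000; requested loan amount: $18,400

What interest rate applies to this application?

6.975%

Credit score 689 ≥ 576; Total monthly debts = (1,385 + 395 + 1,215) = 2,995. Debt-to-income = 2,995/6,100 = 49.1% — meets 50% limit
Loan-to-value = 18,400/20,000 = 92% — pass (115% max)
Score 689 is in the 668–719 band; LTV 92% is in the ≤94% band → 6.975%.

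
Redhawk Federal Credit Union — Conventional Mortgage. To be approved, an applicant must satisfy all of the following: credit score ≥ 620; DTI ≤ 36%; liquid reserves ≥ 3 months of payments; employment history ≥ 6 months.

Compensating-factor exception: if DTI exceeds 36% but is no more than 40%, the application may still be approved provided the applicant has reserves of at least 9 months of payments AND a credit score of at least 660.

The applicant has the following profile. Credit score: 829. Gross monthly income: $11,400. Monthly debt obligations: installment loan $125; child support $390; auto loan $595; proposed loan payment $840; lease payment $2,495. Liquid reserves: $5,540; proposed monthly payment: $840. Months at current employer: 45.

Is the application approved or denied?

Denied

Credit score 829 ≥ 620 (meets base)
Total debts = (125 + 390 + 595 + 840 + 2,495) = 4,445. DTI: 4,445 ÷ 11,400 = 39%, over the 36% base limit.
Reserves = 5,540/840 = 6.6 months ≥ 3
Employment 45 ≥ 6 months
DTI 39% is within the 36%–40% exception band; checking compensating factors.
Override check — reserves: 6.6 mo (short of 9); score: 829 (ok).
Compensating-factor requirement not fully met.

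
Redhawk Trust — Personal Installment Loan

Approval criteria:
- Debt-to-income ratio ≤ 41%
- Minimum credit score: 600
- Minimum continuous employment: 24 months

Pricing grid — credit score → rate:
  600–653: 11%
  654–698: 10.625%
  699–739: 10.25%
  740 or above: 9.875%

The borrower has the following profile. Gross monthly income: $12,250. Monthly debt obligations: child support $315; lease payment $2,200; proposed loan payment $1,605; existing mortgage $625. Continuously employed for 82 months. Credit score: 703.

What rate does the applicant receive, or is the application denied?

Approved at 10.25%

Credit score 703 ≥ 600 (meets minimum)
Employment 82 ≥ 24 months
Total monthly debts = (315 + 2,200 + 1,605 + 625) = 4,745. DTI = 4,745/12,250 = 38.7% ≤ 41%
All requirements met. Score 703 falls in the 699–739 tier → 10.25%.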